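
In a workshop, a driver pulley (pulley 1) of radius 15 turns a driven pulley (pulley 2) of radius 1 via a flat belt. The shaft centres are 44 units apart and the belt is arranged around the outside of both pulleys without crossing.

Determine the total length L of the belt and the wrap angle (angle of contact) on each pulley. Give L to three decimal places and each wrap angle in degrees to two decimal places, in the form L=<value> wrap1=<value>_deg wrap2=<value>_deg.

L=142.759 wrap1=217.11_deg wrap2=142.89_deg

open belt: β = asin((r2−r1)/C) = asin(-14/44) = -18.5530°
wrap1 = π − 2β = 217.1060°
wrap2 = π + 2β = 142.8940°
tangent length = C·cosβ = 41.7133
L = r1·wrap1 + r2·wrap2 + 2·C·cosβ = 15·3.7892 + 1·2.4940 + 2·41.7133 = 142.7588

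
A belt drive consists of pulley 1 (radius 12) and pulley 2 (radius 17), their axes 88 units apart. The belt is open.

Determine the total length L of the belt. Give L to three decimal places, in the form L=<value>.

open belt: β = asin((r2−r1)/C) = asin(5/88) = 3.2572°
wrap1 = π − 2β = 173.4856°
wrap2 = π + 2β = 186.5144°
tangent length = C·cosβ = 87.8578
L = r1·wrap1 + r2·wrap2 + 2·C·cosβ = 12·3.0279 + 17·3.2553 + 2·87.8578 = 267.3904

L=267.390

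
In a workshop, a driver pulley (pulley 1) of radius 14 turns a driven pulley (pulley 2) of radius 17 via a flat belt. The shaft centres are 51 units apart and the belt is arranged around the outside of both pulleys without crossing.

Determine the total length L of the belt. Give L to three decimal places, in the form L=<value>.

open belt: β = asin((r2−r1)/C) = asin(3/51) = 3.3723°
wrap1 = π − 2β = 173.2554°
wrap2 = π + 2β = 186.7446°
tangent length = C·cosβ = 50.9117
L = r1·wrap1 + r2·wrap2 + 2·C·cosβ = 14·3.0239 + 17·3.2593 + 2·50.9117 = 199.5659

L=199.566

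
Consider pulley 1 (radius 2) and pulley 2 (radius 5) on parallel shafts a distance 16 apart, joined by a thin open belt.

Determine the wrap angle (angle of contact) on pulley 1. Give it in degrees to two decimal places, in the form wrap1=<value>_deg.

wrap1=158.39_deg

open belt: β = asin((r2−r1)/C) = asin(3/16) = 10.8069°
wrap1 = π − 2β = 158.3862°
wrap2 = π + 2β = 201.6138°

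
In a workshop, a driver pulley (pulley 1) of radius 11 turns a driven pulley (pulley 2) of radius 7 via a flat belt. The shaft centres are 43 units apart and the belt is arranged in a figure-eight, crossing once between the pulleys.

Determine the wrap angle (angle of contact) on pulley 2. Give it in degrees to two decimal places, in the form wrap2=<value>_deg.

crossed belt: β = asin((r1+r2)/C) = asin(18/43) = 24.7465°
wrap1 = wrap2 = π + 2β = 229.4930°

wrap2=229.49_deg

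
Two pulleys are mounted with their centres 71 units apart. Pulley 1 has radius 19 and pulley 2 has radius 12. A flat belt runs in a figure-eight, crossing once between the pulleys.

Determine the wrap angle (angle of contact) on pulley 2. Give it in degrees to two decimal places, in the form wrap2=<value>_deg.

wrap2=231.78_deg

crossed belt: β = asin((r1+r2)/C) = asin(31/71) = 25.8884°
wrap1 = wrap2 = π + 2β = 231.7768°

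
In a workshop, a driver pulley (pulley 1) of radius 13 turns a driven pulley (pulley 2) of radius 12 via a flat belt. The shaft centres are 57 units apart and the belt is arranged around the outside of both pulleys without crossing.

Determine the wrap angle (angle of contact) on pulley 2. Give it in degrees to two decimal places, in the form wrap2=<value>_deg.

open belt: β = asin((r2−r1)/C) = asin(-1/57) = -1.0052°
wrap1 = π − 2β = 182.0105°
wrap2 = π + 2β = 177.9895°

wrap2=177.99_deg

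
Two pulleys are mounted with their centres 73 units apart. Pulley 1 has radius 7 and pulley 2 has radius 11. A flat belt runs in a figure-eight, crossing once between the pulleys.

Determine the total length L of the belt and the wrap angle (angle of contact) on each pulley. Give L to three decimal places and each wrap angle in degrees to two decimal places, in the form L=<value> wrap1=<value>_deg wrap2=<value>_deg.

crossed belt: β = asin((r1+r2)/C) = asin(18/73) = 14.2750°
wrap1 = wrap2 = π + 2β = 208.5499°
tangent length = C·cosβ = 70.7460
L = (r1+r2)·wrap + 2·C·cosβ = 18·3.6399 + 2·70.7460 = 207.0099

L=207.010 wrap1=208.55_deg wrap2=208.55_deg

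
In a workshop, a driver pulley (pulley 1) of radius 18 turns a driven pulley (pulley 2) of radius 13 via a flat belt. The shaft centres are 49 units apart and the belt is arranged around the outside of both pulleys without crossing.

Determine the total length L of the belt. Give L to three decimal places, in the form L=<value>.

open belt: β = asin((r2−r1)/C) = asin(-5/49) = -5.8567°
wrap1 = π − 2β = 191.7134°
wrap2 = π + 2β = 168.2866°
tangent length = C·cosβ = 48.7442
L = r1·wrap1 + r2·wrap2 + 2·C·cosβ = 18·3.3460 + 13·2.9372 + 2·48.7442 = 195.9000

L=195.900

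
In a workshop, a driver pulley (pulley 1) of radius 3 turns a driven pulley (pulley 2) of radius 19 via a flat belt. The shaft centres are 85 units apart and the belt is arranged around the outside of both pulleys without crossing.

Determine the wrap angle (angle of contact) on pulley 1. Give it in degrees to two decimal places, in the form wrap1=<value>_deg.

wrap1=158.30_deg

open belt: β = asin((r2−r1)/C) = asin(16/85) = 10.8498°
wrap1 = π − 2β = 158.3004°
wrap2 = π + 2β = 201.6996°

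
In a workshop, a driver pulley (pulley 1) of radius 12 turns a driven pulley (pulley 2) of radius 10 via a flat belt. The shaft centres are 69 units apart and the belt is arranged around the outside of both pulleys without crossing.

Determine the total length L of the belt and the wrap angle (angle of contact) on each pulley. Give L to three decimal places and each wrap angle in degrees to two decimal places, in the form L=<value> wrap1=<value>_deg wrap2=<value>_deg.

L=207.173 wrap1=183.32_deg wrap2=176.68_deg

open belt: β = asin((r2−r1)/C) = asin(-2/69) = -1.6610°
wrap1 = π − 2β = 183.3220°
wrap2 = π + 2β = 176.6780°
tangent length = C·cosβ = 68.9710
L = r1·wrap1 + r2·wrap2 + 2·C·cosβ = 12·3.1996 + 10·3.0836 + 2·68.9710 = 207.1730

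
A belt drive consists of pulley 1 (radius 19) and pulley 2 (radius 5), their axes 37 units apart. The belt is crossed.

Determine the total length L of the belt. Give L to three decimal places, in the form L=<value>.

crossed belt: β = asin((r1+r2)/C) = asin(24/37) = 40.4398°
wrap1 = wrap2 = π + 2β = 260.8796°
tangent length = C·cosβ = 28.1603
L = (r1+r2)·wrap + 2·C·cosβ = 24·4.5532 + 2·28.1603 = 165.5975

L=165.597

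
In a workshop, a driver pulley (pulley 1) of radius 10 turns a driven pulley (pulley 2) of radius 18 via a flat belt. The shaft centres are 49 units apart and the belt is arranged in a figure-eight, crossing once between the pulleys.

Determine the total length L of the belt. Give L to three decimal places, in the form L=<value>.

crossed belt: β = asin((r1+r2)/C) = asin(28/49) = 34.8499°
wrap1 = wrap2 = π + 2β = 249.6998°
tangent length = C·cosβ = 40.2119
L = (r1+r2)·wrap + 2·C·cosβ = 28·4.3581 + 2·40.2119 = 202.4502

L=202.450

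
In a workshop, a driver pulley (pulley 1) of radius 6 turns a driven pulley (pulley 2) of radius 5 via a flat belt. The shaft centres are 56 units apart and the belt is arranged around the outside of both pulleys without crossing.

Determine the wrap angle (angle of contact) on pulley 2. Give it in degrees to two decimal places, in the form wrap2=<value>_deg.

open belt: β = asin((r2−r1)/C) = asin(-1/56) = -1.0232°
wrap1 = π − 2β = 182.0464°
wrap2 = π + 2β = 177.9536°

wrap2=177.95_deg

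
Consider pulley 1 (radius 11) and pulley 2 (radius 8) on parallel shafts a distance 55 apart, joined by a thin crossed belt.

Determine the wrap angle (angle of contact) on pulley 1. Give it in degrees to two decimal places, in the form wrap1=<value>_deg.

wrap1=220.42_deg

crossed belt: β = asin((r1+r2)/C) = asin(19/55) = 20.2095°
wrap1 = wrap2 = π + 2β = 220.4191°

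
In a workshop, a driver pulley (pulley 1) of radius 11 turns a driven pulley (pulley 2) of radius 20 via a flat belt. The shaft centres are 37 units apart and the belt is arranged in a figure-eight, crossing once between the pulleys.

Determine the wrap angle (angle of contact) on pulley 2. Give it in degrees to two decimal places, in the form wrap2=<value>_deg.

crossed belt: β = asin((r1+r2)/C) = asin(31/37) = 56.9125°
wrap1 = wrap2 = π + 2β = 293.8250°

wrap2=293.83_deg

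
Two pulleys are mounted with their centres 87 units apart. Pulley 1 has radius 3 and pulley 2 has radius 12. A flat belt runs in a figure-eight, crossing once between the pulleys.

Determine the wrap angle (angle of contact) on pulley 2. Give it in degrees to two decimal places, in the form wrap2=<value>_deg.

crossed belt: β = asin((r1+r2)/C) = asin(15/87) = 9.9282°
wrap1 = wrap2 = π + 2β = 199.8564°

wrap2=199.86_deg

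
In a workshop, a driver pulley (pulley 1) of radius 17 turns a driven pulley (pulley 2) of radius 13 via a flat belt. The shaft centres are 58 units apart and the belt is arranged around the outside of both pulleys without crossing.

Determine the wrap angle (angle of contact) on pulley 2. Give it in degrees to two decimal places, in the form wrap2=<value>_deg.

wrap2=172.09_deg

open belt: β = asin((r2−r1)/C) = asin(-4/58) = -3.9546°
wrap1 = π − 2β = 187.9091°
wrap2 = π + 2β = 172.0909°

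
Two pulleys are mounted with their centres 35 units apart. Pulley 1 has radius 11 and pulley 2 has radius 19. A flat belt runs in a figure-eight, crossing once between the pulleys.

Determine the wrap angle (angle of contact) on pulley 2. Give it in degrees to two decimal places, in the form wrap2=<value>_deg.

crossed belt: β = asin((r1+r2)/C) = asin(30/35) = 58.9973°
wrap1 = wrap2 = π + 2β = 297.9946°

wrap2=297.99_deg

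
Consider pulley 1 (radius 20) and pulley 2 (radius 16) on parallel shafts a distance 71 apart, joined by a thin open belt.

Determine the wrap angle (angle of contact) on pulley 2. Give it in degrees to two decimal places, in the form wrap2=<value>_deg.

open belt: β = asin((r2−r1)/C) = asin(-4/71) = -3.2296°
wrap1 = π − 2β = 186.4593°
wrap2 = π + 2β = 173.5407°

wrap2=173.54_deg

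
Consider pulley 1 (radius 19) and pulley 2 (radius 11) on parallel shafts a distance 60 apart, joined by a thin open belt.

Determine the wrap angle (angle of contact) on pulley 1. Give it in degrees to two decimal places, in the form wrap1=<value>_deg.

wrap1=195.32_deg

open belt: β = asin((r2−r1)/C) = asin(-8/60) = -7.6623°
wrap1 = π − 2β = 195.3245°
wrap2 = π + 2β = 164.6755°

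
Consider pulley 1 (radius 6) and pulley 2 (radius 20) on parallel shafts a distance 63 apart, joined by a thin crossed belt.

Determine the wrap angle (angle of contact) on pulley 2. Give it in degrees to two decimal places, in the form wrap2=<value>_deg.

wrap2=228.75_deg

crossed belt: β = asin((r1+r2)/C) = asin(26/63) = 24.3745°
wrap1 = wrap2 = π + 2β = 228.7489°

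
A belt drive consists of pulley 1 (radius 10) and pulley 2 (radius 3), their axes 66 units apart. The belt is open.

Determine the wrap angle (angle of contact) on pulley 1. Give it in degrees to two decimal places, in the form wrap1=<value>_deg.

open belt: β = asin((r2−r1)/C) = asin(-7/66) = -6.0883°
wrap1 = π − 2β = 192.1766°
wrap2 = π + 2β = 167.8234°

wrap1=192.18_deg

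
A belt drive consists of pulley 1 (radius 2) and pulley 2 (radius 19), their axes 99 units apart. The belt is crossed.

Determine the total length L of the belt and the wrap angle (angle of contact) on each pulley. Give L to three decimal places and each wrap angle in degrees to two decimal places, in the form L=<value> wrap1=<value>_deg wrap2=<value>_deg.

L=268.445 wrap1=204.49_deg wrap2=204.49_deg

crossed belt: β = asin((r1+r2)/C) = asin(21/99) = 12.2467°
wrap1 = wrap2 = π + 2β = 204.4934°
tangent length = C·cosβ = 96.7471
L = (r1+r2)·wrap + 2·C·cosβ = 21·3.5691 + 2·96.7471 = 268.4449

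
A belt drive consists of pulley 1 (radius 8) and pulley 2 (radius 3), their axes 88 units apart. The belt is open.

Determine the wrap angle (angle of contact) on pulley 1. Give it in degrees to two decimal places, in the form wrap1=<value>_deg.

wrap1=186.51_deg

open belt: β = asin((r2−r1)/C) = asin(-5/88) = -3.2572°
wrap1 = π − 2β = 186.5144°
wrap2 = π + 2β = 173.4856°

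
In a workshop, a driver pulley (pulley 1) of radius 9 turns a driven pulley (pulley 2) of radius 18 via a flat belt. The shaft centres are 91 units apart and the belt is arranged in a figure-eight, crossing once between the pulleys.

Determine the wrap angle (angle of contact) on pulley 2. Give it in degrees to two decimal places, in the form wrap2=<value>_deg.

crossed belt: β = asin((r1+r2)/C) = asin(27/91) = 17.2597°
wrap1 = wrap2 = π + 2β = 214.5194°

wrap2=214.52_deg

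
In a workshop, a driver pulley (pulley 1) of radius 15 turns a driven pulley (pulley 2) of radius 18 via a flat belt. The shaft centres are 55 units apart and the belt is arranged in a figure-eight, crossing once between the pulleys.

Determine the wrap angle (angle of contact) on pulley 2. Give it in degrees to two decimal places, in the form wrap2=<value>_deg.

wrap2=253.74_deg

crossed belt: β = asin((r1+r2)/C) = asin(33/55) = 36.8699°
wrap1 = wrap2 = π + 2β = 253.7398°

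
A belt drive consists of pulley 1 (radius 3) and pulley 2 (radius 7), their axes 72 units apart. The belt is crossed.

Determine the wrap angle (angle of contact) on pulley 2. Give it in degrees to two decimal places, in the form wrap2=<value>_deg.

wrap2=195.97_deg

crossed belt: β = asin((r1+r2)/C) = asin(10/72) = 7.9836°
wrap1 = wrap2 = π + 2β = 195.9671°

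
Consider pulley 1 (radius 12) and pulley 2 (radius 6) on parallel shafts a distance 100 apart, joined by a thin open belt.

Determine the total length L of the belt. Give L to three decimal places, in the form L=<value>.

L=256.909

open belt: β = asin((r2−r1)/C) = asin(-6/100) = -3.4398°
wrap1 = π − 2β = 186.8796°
wrap2 = π + 2β = 173.1204°
tangent length = C·cosβ = 99.8198
L = r1·wrap1 + r2·wrap2 + 2·C·cosβ = 12·3.2617 + 6·3.0215 + 2·99.8198 = 256.9088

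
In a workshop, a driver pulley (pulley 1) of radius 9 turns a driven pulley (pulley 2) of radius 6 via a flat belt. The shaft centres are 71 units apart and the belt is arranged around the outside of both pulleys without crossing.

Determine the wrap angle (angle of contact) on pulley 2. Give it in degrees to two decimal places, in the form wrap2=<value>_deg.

wrap2=175.16_deg

open belt: β = asin((r2−r1)/C) = asin(-3/71) = -2.4217°
wrap1 = π − 2β = 184.8433°
wrap2 = π + 2β = 175.1567°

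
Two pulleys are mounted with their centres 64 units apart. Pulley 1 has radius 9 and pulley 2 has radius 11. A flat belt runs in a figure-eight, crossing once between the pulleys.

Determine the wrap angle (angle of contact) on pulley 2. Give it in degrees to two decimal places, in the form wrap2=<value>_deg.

wrap2=216.42_deg

crossed belt: β = asin((r1+r2)/C) = asin(20/64) = 18.2100°
wrap1 = wrap2 = π + 2β = 216.4199°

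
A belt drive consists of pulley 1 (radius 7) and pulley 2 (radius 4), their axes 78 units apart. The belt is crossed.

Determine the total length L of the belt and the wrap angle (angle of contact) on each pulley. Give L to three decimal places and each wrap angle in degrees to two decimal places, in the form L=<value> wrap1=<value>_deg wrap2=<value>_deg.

L=192.111 wrap1=196.21_deg wrap2=196.21_deg

crossed belt: β = asin((r1+r2)/C) = asin(11/78) = 8.1072°
wrap1 = wrap2 = π + 2β = 196.2144°
tangent length = C·cosβ = 77.2205
L = (r1+r2)·wrap + 2·C·cosβ = 11·3.4246 + 2·77.2205 = 192.1114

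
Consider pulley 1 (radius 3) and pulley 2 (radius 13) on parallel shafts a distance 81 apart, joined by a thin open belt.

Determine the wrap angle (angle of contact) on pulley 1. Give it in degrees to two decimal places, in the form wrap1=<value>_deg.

wrap1=165.82_deg

open belt: β = asin((r2−r1)/C) = asin(10/81) = 7.0916°
wrap1 = π − 2β = 165.8167°
wrap2 = π + 2β = 194.1833°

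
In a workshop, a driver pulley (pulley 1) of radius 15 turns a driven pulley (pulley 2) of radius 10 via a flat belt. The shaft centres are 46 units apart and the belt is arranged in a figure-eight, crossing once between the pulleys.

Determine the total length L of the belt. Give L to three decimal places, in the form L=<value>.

L=184.496

crossed belt: β = asin((r1+r2)/C) = asin(25/46) = 32.9207°
wrap1 = wrap2 = π + 2β = 245.8415°
tangent length = C·cosβ = 38.6135
L = (r1+r2)·wrap + 2·C·cosβ = 25·4.2907 + 2·38.6135 = 184.4955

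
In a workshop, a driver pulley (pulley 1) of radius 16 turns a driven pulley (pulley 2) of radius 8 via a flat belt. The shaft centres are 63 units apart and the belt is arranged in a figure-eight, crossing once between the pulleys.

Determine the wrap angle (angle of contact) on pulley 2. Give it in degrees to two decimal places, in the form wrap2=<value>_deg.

wrap2=224.79_deg

crossed belt: β = asin((r1+r2)/C) = asin(24/63) = 22.3927°
wrap1 = wrap2 = π + 2β = 224.7854°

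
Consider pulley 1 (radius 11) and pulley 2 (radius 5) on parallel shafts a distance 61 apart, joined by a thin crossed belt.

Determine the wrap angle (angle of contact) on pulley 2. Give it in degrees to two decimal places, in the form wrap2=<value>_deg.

wrap2=210.41_deg

crossed belt: β = asin((r1+r2)/C) = asin(16/61) = 15.2063°
wrap1 = wrap2 = π + 2β = 210.4126°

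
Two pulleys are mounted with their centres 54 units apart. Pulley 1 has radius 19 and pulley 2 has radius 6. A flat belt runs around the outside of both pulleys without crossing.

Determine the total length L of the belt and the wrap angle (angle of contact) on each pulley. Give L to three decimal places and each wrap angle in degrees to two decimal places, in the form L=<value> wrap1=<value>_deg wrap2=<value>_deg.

open belt: β = asin((r2−r1)/C) = asin(-13/54) = -13.9303°
wrap1 = π − 2β = 207.8605°
wrap2 = π + 2β = 152.1395°
tangent length = C·cosβ = 52.4118
L = r1·wrap1 + r2·wrap2 + 2·C·cosβ = 19·3.6279 + 6·2.6553 + 2·52.4118 = 189.6848

L=189.685 wrap1=207.86_deg wrap2=152.14_deg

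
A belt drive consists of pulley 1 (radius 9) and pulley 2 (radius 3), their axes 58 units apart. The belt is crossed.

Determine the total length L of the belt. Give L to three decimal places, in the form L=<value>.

crossed belt: β = asin((r1+r2)/C) = asin(12/58) = 11.9405°
wrap1 = wrap2 = π + 2β = 203.8811°
tangent length = C·cosβ = 56.7450
L = (r1+r2)·wrap + 2·C·cosβ = 12·3.5584 + 2·56.7450 = 156.1908

L=156.191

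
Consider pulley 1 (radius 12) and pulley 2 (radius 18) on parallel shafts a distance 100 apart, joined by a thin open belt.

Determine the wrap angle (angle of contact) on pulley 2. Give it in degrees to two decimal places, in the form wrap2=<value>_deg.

wrap2=186.88_deg

open belt: β = asin((r2−r1)/C) = asin(6/100) = 3.4398°
wrap1 = π − 2β = 173.1204°
wrap2 = π + 2β = 186.8796°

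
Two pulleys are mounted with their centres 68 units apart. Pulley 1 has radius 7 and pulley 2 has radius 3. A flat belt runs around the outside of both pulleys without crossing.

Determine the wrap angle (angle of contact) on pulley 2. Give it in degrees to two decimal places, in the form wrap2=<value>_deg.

open belt: β = asin((r2−r1)/C) = asin(-4/68) = -3.3723°
wrap1 = π − 2β = 186.7446°
wrap2 = π + 2β = 173.2554°

wrap2=173.26_deg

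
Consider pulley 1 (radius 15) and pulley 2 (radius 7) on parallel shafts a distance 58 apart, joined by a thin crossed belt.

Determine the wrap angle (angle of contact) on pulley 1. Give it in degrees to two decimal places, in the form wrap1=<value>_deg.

crossed belt: β = asin((r1+r2)/C) = asin(22/58) = 22.2910°
wrap1 = wrap2 = π + 2β = 224.5819°

wrap1=224.58_deg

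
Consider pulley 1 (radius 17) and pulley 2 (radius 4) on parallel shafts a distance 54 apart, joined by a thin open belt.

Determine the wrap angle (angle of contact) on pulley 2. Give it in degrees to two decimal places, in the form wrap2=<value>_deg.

wrap2=152.14_deg

open belt: β = asin((r2−r1)/C) = asin(-13/54) = -13.9303°
wrap1 = π − 2β = 207.8605°
wrap2 = π + 2β = 152.1395°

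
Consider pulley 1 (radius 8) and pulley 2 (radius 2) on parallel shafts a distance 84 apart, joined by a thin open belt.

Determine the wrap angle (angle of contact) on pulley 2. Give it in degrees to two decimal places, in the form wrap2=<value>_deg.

wrap2=171.81_deg

open belt: β = asin((r2−r1)/C) = asin(-6/84) = -4.0960°
wrap1 = π − 2β = 188.1921°
wrap2 = π + 2β = 171.8079°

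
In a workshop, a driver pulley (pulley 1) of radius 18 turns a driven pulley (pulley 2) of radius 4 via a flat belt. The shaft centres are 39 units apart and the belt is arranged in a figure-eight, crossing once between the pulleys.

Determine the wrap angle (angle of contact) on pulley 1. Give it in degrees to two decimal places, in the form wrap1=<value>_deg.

crossed belt: β = asin((r1+r2)/C) = asin(22/39) = 34.3400°
wrap1 = wrap2 = π + 2β = 248.6800°

wrap1=248.68_deg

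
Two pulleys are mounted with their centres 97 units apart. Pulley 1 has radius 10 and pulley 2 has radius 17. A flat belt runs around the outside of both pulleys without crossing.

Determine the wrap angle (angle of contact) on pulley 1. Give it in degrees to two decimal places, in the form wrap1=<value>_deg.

open belt: β = asin((r2−r1)/C) = asin(7/97) = 4.1383°
wrap1 = π − 2β = 171.7233°
wrap2 = π + 2β = 188.2767°

wrap1=171.72_deg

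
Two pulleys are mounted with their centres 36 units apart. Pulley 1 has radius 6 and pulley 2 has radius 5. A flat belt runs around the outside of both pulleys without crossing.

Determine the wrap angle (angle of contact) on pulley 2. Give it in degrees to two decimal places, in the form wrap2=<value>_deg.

wrap2=176.82_deg

open belt: β = asin((r2−r1)/C) = asin(-1/36) = -1.5918°
wrap1 = π − 2β = 183.1835°
wrap2 = π + 2β = 176.8165°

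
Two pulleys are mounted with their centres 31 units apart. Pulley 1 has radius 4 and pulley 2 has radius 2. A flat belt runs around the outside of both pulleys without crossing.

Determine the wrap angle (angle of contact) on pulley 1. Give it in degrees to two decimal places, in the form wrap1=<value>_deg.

open belt: β = asin((r2−r1)/C) = asin(-2/31) = -3.6991°
wrap1 = π − 2β = 187.3981°
wrap2 = π + 2β = 172.6019°

wrap1=187.40_deg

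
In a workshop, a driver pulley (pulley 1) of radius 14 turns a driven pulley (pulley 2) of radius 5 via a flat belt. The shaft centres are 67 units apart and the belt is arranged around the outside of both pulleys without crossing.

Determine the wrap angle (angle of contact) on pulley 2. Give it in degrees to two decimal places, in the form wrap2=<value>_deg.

open belt: β = asin((r2−r1)/C) = asin(-9/67) = -7.7198°
wrap1 = π − 2β = 195.4396°
wrap2 = π + 2β = 164.5604°

wrap2=164.56_deg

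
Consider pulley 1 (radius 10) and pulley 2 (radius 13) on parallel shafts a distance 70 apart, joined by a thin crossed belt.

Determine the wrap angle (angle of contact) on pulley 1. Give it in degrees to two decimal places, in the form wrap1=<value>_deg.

crossed belt: β = asin((r1+r2)/C) = asin(23/70) = 19.1821°
wrap1 = wrap2 = π + 2β = 218.3642°

wrap1=218.36_deg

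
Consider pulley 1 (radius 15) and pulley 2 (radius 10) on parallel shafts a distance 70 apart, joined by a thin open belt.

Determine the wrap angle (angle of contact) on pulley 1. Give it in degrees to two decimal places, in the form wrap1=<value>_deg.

open belt: β = asin((r2−r1)/C) = asin(-5/70) = -4.0960°
wrap1 = π − 2β = 188.1921°
wrap2 = π + 2β = 171.8079°

wrap1=188.19_deg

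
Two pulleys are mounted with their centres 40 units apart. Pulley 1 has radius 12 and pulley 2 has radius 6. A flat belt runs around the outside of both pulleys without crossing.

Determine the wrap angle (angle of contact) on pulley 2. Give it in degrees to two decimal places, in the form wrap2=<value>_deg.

wrap2=162.75_deg

open belt: β = asin((r2−r1)/C) = asin(-6/40) = -8.6269°
wrap1 = π − 2β = 197.2539°
wrap2 = π + 2β = 162.7461°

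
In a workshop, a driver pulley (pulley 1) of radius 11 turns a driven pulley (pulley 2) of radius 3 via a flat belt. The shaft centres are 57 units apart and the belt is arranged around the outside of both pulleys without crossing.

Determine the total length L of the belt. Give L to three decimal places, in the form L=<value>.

open belt: β = asin((r2−r1)/C) = asin(-8/57) = -8.0682°
wrap1 = π − 2β = 196.1363°
wrap2 = π + 2β = 163.8637°
tangent length = C·cosβ = 56.4358
L = r1·wrap1 + r2·wrap2 + 2·C·cosβ = 11·3.4232 + 3·2.8600 + 2·56.4358 = 159.1070

L=159.107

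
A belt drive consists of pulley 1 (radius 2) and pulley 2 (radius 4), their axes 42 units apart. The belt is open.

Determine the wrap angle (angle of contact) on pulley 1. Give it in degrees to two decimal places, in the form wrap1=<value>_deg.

wrap1=174.54_deg

open belt: β = asin((r2−r1)/C) = asin(2/42) = 2.7294°
wrap1 = π − 2β = 174.5412°
wrap2 = π + 2β = 185.4588°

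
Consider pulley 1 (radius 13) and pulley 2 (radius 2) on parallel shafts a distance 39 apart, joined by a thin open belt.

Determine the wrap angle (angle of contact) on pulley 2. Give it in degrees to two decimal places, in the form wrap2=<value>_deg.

open belt: β = asin((r2−r1)/C) = asin(-11/39) = -16.3827°
wrap1 = π − 2β = 212.7653°
wrap2 = π + 2β = 147.2347°

wrap2=147.23_deg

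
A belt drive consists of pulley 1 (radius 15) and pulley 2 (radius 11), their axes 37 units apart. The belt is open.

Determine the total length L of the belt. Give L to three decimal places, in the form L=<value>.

open belt: β = asin((r2−r1)/C) = asin(-4/37) = -6.2063°
wrap1 = π − 2β = 192.4125°
wrap2 = π + 2β = 167.5875°
tangent length = C·cosβ = 36.7831
L = r1·wrap1 + r2·wrap2 + 2·C·cosβ = 15·3.3582 + 11·2.9250 + 2·36.7831 = 156.1143

L=156.114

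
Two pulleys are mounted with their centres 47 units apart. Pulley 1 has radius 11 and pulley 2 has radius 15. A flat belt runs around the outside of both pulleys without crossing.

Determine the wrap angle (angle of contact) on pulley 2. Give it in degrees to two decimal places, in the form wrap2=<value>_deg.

wrap2=189.76_deg

open belt: β = asin((r2−r1)/C) = asin(4/47) = 4.8821°
wrap1 = π − 2β = 170.2357°
wrap2 = π + 2β = 189.7643°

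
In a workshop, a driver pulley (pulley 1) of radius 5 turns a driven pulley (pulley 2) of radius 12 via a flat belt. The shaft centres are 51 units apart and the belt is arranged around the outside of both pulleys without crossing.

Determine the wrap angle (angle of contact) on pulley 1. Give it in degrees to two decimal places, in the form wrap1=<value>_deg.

open belt: β = asin((r2−r1)/C) = asin(7/51) = 7.8890°
wrap1 = π − 2β = 164.2219°
wrap2 = π + 2β = 195.7781°

wrap1=164.22_deg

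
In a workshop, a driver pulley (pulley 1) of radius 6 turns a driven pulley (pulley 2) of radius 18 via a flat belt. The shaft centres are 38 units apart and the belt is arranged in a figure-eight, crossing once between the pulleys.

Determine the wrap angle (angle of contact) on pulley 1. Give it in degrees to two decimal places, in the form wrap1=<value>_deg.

wrap1=258.33_deg

crossed belt: β = asin((r1+r2)/C) = asin(24/38) = 39.1667°
wrap1 = wrap2 = π + 2β = 258.3334°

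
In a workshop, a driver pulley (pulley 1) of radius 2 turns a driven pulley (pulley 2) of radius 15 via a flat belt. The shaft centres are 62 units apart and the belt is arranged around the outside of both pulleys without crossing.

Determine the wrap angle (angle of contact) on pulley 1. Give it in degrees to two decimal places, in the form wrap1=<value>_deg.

open belt: β = asin((r2−r1)/C) = asin(13/62) = 12.1034°
wrap1 = π − 2β = 155.7931°
wrap2 = π + 2β = 204.2069°

wrap1=155.79_deg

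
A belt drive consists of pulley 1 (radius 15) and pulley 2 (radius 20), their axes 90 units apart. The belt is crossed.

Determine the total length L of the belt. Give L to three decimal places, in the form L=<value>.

crossed belt: β = asin((r1+r2)/C) = asin(35/90) = 22.8854°
wrap1 = wrap2 = π + 2β = 225.7708°
tangent length = C·cosβ = 82.9156
L = (r1+r2)·wrap + 2·C·cosβ = 35·3.9404 + 2·82.9156 = 303.7467

L=303.747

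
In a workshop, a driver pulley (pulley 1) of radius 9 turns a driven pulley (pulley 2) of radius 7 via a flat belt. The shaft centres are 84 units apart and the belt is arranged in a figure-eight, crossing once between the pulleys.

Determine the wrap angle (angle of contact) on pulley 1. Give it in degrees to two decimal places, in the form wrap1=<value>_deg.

wrap1=201.96_deg

crossed belt: β = asin((r1+r2)/C) = asin(16/84) = 10.9806°
wrap1 = wrap2 = π + 2β = 201.9612°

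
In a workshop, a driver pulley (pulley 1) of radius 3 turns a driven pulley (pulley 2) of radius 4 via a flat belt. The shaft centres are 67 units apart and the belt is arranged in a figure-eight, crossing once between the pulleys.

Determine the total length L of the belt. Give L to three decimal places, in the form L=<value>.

L=156.723

crossed belt: β = asin((r1+r2)/C) = asin(7/67) = 5.9971°
wrap1 = wrap2 = π + 2β = 191.9941°
tangent length = C·cosβ = 66.6333
L = (r1+r2)·wrap + 2·C·cosβ = 7·3.3509 + 2·66.6333 = 156.7232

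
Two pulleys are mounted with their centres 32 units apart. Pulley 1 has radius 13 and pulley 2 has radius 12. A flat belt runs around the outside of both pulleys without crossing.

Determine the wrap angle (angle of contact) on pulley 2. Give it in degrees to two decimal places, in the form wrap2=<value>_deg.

open belt: β = asin((r2−r1)/C) = asin(-1/32) = -1.7908°
wrap1 = π − 2β = 183.5816°
wrap2 = π + 2β = 176.4184°

wrap2=176.42_deg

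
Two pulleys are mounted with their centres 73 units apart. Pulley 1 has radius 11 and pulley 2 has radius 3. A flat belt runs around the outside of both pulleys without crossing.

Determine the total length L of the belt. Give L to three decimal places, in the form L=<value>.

open belt: β = asin((r2−r1)/C) = asin(-8/73) = -6.2916°
wrap1 = π − 2β = 192.5833°
wrap2 = π + 2β = 167.4167°
tangent length = C·cosβ = 72.5603
L = r1·wrap1 + r2·wrap2 + 2·C·cosβ = 11·3.3612 + 3·2.9220 + 2·72.5603 = 190.8599

L=190.860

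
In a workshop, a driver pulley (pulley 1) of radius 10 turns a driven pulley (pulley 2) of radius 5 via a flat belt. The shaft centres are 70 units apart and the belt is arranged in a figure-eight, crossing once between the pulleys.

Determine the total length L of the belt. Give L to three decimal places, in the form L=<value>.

crossed belt: β = asin((r1+r2)/C) = asin(15/70) = 12.3736°
wrap1 = wrap2 = π + 2β = 204.7473°
tangent length = C·cosβ = 68.3740
L = (r1+r2)·wrap + 2·C·cosβ = 15·3.5735 + 2·68.3740 = 190.3506

L=190.351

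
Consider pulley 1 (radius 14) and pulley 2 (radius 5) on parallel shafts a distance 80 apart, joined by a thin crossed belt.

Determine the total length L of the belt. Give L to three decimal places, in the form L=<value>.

crossed belt: β = asin((r1+r2)/C) = asin(19/80) = 13.7390°
wrap1 = wrap2 = π + 2β = 207.4781°
tangent length = C·cosβ = 77.7110
L = (r1+r2)·wrap + 2·C·cosβ = 19·3.6212 + 2·77.7110 = 224.2243

L=224.224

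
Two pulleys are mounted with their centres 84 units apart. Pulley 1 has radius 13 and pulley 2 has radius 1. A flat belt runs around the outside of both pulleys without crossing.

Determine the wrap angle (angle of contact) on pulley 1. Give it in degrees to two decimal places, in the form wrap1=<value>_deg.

wrap1=196.43_deg

open belt: β = asin((r2−r1)/C) = asin(-12/84) = -8.2132°
wrap1 = π − 2β = 196.4264°
wrap2 = π + 2β = 163.5736°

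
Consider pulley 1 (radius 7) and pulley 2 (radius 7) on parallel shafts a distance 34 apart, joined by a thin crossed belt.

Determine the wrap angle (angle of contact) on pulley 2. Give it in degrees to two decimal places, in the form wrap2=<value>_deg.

wrap2=228.63_deg

crossed belt: β = asin((r1+r2)/C) = asin(14/34) = 24.3157°
wrap1 = wrap2 = π + 2β = 228.6315°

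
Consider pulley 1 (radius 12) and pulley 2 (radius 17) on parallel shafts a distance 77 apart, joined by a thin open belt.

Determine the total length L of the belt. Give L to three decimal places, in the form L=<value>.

open belt: β = asin((r2−r1)/C) = asin(5/77) = 3.7231°
wrap1 = π − 2β = 172.5538°
wrap2 = π + 2β = 187.4462°
tangent length = C·cosβ = 76.8375
L = r1·wrap1 + r2·wrap2 + 2·C·cosβ = 12·3.0116 + 17·3.2716 + 2·76.8375 = 245.4310

L=245.431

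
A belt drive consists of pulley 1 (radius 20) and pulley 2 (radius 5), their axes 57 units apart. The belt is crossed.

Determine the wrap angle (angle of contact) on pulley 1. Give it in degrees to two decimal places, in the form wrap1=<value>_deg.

wrap1=232.03_deg

crossed belt: β = asin((r1+r2)/C) = asin(25/57) = 26.0144°
wrap1 = wrap2 = π + 2β = 232.0287°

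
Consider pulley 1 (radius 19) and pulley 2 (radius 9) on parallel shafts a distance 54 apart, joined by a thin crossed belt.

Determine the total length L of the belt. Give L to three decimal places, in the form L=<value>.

L=210.838

crossed belt: β = asin((r1+r2)/C) = asin(28/54) = 31.2329°
wrap1 = wrap2 = π + 2β = 242.4659°
tangent length = C·cosβ = 46.1736
L = (r1+r2)·wrap + 2·C·cosβ = 28·4.2318 + 2·46.1736 = 210.8383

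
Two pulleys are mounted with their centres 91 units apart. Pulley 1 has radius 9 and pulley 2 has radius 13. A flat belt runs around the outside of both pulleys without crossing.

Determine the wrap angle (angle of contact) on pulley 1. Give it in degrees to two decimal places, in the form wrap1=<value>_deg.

wrap1=174.96_deg

open belt: β = asin((r2−r1)/C) = asin(4/91) = 2.5193°
wrap1 = π − 2β = 174.9614°
wrap2 = π + 2β = 185.0386°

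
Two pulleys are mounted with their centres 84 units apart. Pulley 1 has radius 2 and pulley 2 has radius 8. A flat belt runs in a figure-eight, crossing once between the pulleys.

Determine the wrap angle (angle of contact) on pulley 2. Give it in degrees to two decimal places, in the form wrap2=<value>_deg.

wrap2=193.67_deg

crossed belt: β = asin((r1+r2)/C) = asin(10/84) = 6.8371°
wrap1 = wrap2 = π + 2β = 193.6743°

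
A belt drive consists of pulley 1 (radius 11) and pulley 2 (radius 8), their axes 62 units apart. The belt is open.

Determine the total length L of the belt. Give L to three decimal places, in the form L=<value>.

L=183.835

open belt: β = asin((r2−r1)/C) = asin(-3/62) = -2.7735°
wrap1 = π − 2β = 185.5469°
wrap2 = π + 2β = 174.4531°
tangent length = C·cosβ = 61.9274
L = r1·wrap1 + r2·wrap2 + 2·C·cosβ = 11·3.2384 + 8·3.0448 + 2·61.9274 = 183.8355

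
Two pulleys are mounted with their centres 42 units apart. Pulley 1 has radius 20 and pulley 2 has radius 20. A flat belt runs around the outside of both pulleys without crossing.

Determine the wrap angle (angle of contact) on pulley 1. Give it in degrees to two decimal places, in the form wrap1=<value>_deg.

wrap1=180.00_deg

open belt: β = asin((r2−r1)/C) = asin(0/42) = 0.0000°
wrap1 = π − 2β = 180.0000°
wrap2 = π + 2β = 180.0000°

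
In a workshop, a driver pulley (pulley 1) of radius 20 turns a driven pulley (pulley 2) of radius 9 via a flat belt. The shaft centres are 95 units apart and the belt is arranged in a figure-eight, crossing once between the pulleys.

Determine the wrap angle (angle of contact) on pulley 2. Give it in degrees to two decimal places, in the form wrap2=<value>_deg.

wrap2=215.55_deg

crossed belt: β = asin((r1+r2)/C) = asin(29/95) = 17.7740°
wrap1 = wrap2 = π + 2β = 215.5480°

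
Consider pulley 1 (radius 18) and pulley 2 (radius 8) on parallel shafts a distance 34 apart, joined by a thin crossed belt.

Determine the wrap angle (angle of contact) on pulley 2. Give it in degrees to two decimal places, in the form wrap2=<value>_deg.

wrap2=279.76_deg

crossed belt: β = asin((r1+r2)/C) = asin(26/34) = 49.8808°
wrap1 = wrap2 = π + 2β = 279.7617°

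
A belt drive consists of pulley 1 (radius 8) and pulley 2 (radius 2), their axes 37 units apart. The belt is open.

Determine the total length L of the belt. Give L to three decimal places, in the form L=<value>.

open belt: β = asin((r2−r1)/C) = asin(-6/37) = -9.3324°
wrap1 = π − 2β = 198.6648°
wrap2 = π + 2β = 161.3352°
tangent length = C·cosβ = 36.5103
L = r1·wrap1 + r2·wrap2 + 2·C·cosβ = 8·3.4674 + 2·2.8158 + 2·36.5103 = 106.3910

L=106.391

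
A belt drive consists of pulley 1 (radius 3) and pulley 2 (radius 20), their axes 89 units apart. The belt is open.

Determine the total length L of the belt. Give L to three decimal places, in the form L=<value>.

open belt: β = asin((r2−r1)/C) = asin(17/89) = 11.0118°
wrap1 = π − 2β = 157.9764°
wrap2 = π + 2β = 202.0236°
tangent length = C·cosβ = 87.3613
L = r1·wrap1 + r2·wrap2 + 2·C·cosβ = 3·2.7572 + 20·3.5260 + 2·87.3613 = 253.5138

L=253.514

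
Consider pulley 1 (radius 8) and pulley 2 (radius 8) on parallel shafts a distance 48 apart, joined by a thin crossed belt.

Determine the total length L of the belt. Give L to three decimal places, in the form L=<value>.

L=151.650

crossed belt: β = asin((r1+r2)/C) = asin(16/48) = 19.4712°
wrap1 = wrap2 = π + 2β = 218.9424°
tangent length = C·cosβ = 45.2548
L = (r1+r2)·wrap + 2·C·cosβ = 16·3.8213 + 2·45.2548 = 151.6499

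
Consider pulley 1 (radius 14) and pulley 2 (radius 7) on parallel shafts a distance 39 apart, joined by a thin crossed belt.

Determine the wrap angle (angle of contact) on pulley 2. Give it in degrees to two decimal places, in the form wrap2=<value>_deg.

crossed belt: β = asin((r1+r2)/C) = asin(21/39) = 32.5790°
wrap1 = wrap2 = π + 2β = 245.1579°

wrap2=245.16_deg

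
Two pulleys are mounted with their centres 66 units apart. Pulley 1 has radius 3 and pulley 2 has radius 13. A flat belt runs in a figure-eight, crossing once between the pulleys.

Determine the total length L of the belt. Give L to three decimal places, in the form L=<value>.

crossed belt: β = asin((r1+r2)/C) = asin(16/66) = 14.0297°
wrap1 = wrap2 = π + 2β = 208.0593°
tangent length = C·cosβ = 64.0312
L = (r1+r2)·wrap + 2·C·cosβ = 16·3.6313 + 2·64.0312 = 186.1636

L=186.164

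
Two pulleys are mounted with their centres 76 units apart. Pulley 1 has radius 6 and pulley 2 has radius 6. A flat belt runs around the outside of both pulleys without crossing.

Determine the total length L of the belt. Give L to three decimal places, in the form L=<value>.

L=189.699

open belt: β = asin((r2−r1)/C) = asin(0/76) = 0.0000°
wrap1 = π − 2β = 180.0000°
wrap2 = π + 2β = 180.0000°
tangent length = C·cosβ = 76.0000
L = r1·wrap1 + r2·wrap2 + 2·C·cosβ = 6·3.1416 + 6·3.1416 + 2·76.0000 = 189.6991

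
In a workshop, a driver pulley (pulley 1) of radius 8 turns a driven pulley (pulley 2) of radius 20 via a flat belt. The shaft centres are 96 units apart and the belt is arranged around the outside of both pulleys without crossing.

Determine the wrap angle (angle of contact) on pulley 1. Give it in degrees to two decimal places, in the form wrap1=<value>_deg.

wrap1=165.64_deg

open belt: β = asin((r2−r1)/C) = asin(12/96) = 7.1808°
wrap1 = π − 2β = 165.6385°
wrap2 = π + 2β = 194.3615°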